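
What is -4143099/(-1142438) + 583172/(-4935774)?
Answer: 9891581235145/2819407888506 ≈ 3.5084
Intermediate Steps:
-4143099/(-1142438) + 583172/(-4935774) = -4143099*(-1/1142438) + 583172*(-1/4935774) = 4143099/1142438 - 291586/2467887 = 9891581235145/2819407888506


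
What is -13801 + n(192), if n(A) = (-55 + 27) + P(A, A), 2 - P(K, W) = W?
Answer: -14019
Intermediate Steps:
P(K, W) = 2 - W
n(A) = -26 - A (n(A) = (-55 + 27) + (2 - A) = -28 + (2 - A) = -26 - A)
-13801 + n(192) = -13801 + (-26 - 1*192) = -13801 + (-26 - 192) = -13801 - 218 = -14019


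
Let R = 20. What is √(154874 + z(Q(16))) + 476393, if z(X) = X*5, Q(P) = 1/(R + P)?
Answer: 476393 + √5575469/6 ≈ 4.7679e+5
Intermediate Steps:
Q(P) = 1/(20 + P)
z(X) = 5*X
√(154874 + z(Q(16))) + 476393 = √(154874 + 5/(20 + 16)) + 476393 = √(154874 + 5/36) + 476393 = √(5575469/36) + 476393 = √5575469/6 + 476393 = 476393 + √5575469/6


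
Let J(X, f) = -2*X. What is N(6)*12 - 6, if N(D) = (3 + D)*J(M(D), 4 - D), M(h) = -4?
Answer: 858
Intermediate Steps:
N(D) = 24 + 8*D (N(D) = (3 + D)*(-2*(-4)) = (3 + D)*8 = 24 + 8*D)
N(6)*12 - 6 = (24 + 8*6)*12 - 6 = (24 + 48)*12 - 6 = 72*12 - 6 = 864 - 6 = 858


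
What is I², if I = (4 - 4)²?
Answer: 0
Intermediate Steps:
I = 0 (I = 0² = 0)
I² = 0² = 0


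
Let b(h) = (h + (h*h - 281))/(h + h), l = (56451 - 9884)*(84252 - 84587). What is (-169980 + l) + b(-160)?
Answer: -5046401159/320 ≈ -1.5770e+7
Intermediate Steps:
l = -15599945 (l = 46567*(-335) = -15599945)
b(h) = (-281 + h + h**2)/(2*h) (b(h) = (h + (h**2 - 281))/((2*h)) = (h + (-281 + h**2))*(1/(2*h)) = (-281 + h + h**2)*(1/(2*h)) = (-281 + h + h**2)/(2*h))
(-169980 + l) + b(-160) = (-169980 - 15599945) + (1/2)*(-281 - 160*(1 - 160))/(-160) = -15769925 + (1/2)*(-1/160)*(-281 - 160*(-159)) = -15769925 + (1/2)*(-1/160)*(-281 + 25440) = -15769925 + (1/2)*(-1/160)*25159 = -15769925 - 25159/320 = -5046401159/320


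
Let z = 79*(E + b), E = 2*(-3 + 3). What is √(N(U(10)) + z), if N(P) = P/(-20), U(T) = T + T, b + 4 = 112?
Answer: √8531 ≈ 92.363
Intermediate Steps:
E = 0 (E = 2*0 = 0)
b = 108 (b = -4 + 112 = 108)
U(T) = 2*T
N(P) = -P/20 (N(P) = P*(-1/20) = -P/20)
z = 8532 (z = 79*(0 + 108) = 79*108 = 8532)
√(N(U(10)) + z) = √(-10/10 + 8532) = √(-1/20*20 + 8532) = √(-1 + 8532) = √8531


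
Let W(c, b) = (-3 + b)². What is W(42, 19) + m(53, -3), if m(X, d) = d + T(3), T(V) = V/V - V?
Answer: 251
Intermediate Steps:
T(V) = 1 - V
m(X, d) = -2 + d (m(X, d) = d + (1 - 1*3) = d + (1 - 3) = d - 2 = -2 + d)
W(42, 19) + m(53, -3) = (-3 + 19)² + (-2 - 3) = 16² - 5 = 256 - 5 = 251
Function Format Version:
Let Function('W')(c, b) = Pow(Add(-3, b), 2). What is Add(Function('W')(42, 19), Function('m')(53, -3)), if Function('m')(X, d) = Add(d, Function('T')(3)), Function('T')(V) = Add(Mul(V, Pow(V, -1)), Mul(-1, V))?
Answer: 251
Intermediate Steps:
Function('T')(V) = Add(1, Mul(-1, V))
Function('m')(X, d) = Add(-2, d) (Function('m')(X, d) = Add(d, Add(1, Mul(-1, 3))) = Add(d, Add(1, -3)) = Add(d, -2) = Add(-2, d))
Add(Function('W')(42, 19), Function('m')(53, -3)) = Add(Pow(Add(-3, 19), 2), Add(-2, -3)) = Add(Pow(16, 2), -5) = Add(256, -5) = 251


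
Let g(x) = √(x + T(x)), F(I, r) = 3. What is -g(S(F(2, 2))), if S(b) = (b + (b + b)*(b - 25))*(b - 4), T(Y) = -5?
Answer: -2*√31 ≈ -11.136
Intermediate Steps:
S(b) = (-4 + b)*(b + 2*b*(-25 + b)) (S(b) = (b + (2*b)*(-25 + b))*(-4 + b) = (b + 2*b*(-25 + b))*(-4 + b) = (-4 + b)*(b + 2*b*(-25 + b)))
g(x) = √(-5 + x) (g(x) = √(x - 5) = √(-5 + x))
-g(S(F(2, 2))) = -√(-5 + 3*(196 - 57*3 + 2*3²)) = -√(-5 + 3*(196 - 171 + 2*9)) = -√(-5 + 3*(196 - 171 + 18)) = -√(-5 + 3*43) = -√(-5 + 129) = -√124 = -2*√31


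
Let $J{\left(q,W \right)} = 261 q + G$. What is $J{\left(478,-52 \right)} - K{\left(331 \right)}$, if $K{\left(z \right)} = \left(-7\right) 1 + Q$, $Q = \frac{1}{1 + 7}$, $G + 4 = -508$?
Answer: $\frac{994023}{8} \approx 1.2425 \cdot 10^{5}$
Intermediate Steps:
$G = -512$ ($G = -4 - 508 = -512$)
$J{\left(q,W \right)} = -512 + 261 q$ ($J{\left(q,W \right)} = 261 q - 512 = -512 + 261 q$)
$Q = \frac{1}{8} \approx 0.125$
$K{\left(z \right)} = - \frac{55}{8}$ ($K{\left(z \right)} = \left(-7\right) 1 + \frac{1}{8} = -7 + \frac{1}{8} = - \frac{55}{8}$)
$J{\left(478,-52 \right)} - K{\left(331 \right)} = \left(-512 + 261 \cdot 478\right) - - \frac{55}{8} = \left(-512 + 124758\right) + \frac{55}{8} = 124246 + \frac{55}{8} = \frac{994023}{8}$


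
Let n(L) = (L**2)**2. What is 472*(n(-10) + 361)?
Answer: 4890392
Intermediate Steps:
n(L) = L**4
472*(n(-10) + 361) = 472*((-10)**4 + 361) = 472*(10000 + 361) = 472*10361 = 4890392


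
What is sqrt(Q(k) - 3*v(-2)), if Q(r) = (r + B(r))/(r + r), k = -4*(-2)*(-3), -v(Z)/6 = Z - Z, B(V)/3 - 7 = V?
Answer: 5/4 ≈ 1.2500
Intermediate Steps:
B(V) = 21 + 3*V
v(Z) = 0 (v(Z) = -6*(Z - Z) = -6*0 = 0)
k = -24 (k = 8*(-3) = -24)
Q(r) = (21 + 4*r)/(2*r) (Q(r) = (r + (21 + 3*r))/(r + r) = (21 + 4*r)/((2*r)) = (21 + 4*r)*(1/(2*r)) = (21 + 4*r)/(2*r))
sqrt(Q(k) - 3*v(-2)) = sqrt((2 + (21/2)/(-24)) - 3*0) = sqrt((2 + (21/2)*(-1/24)) + 0) = sqrt((2 - 7/16) + 0) = sqrt(25/16 + 0) = sqrt(25/16) = 5/4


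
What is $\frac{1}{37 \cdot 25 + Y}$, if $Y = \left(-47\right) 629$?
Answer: $- \frac{1}{28638} \approx -3.4919 \cdot 10^{-5}$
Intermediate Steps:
$Y = -29563$
$\frac{1}{37 \cdot 25 + Y} = \frac{1}{37 \cdot 25 - 29563} = \frac{1}{925 - 29563} = \frac{1}{-28638} = - \frac{1}{28638}$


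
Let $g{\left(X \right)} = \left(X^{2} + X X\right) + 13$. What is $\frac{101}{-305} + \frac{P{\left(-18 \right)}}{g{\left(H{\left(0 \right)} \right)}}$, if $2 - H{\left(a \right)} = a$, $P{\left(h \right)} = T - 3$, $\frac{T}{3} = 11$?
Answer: $\frac{2343}{2135} \approx 1.0974$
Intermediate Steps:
$T = 33$ ($T = 3 \cdot 11 = 33$)
$P{\left(h \right)} = 30$ ($P{\left(h \right)} = 33 - 3 = 30$)
$H{\left(a \right)} = 2 - a$
$g{\left(X \right)} = 13 + 2 X^{2}$ ($g{\left(X \right)} = \left(X^{2} + X^{2}\right) + 13 = 2 X^{2} + 13 = 13 + 2 X^{2}$)
$\frac{101}{-305} + \frac{P{\left(-18 \right)}}{g{\left(H{\left(0 \right)} \right)}} = \frac{101}{-305} + \frac{30}{13 + 2 \left(2 - 0\right)^{2}} = 101 \left(- \frac{1}{305}\right) + \frac{30}{13 + 2 \left(2 + 0\right)^{2}} = - \frac{101}{305} + \frac{30}{13 + 2 \cdot 2^{2}} = - \frac{101}{305} + \frac{30}{13 + 2 \cdot 4} = - \frac{101}{305} + \frac{30}{13 + 8} = - \frac{101}{305} + \frac{30}{21} = - \frac{101}{305} + 30 \cdot \frac{1}{21} = - \frac{101}{305} + \frac{10}{7} = \frac{2343}{2135}$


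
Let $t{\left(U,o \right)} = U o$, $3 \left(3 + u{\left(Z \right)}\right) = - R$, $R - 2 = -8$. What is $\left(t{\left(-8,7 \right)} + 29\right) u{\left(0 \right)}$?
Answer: $27$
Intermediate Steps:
$R = -6$ ($R = 2 - 8 = -6$)
$u{\left(Z \right)} = -1$ ($u{\left(Z \right)} = -3 + \frac{\left(-1\right) \left(-6\right)}{3} = -3 + \frac{1}{3} \cdot 6 = -3 + 2 = -1$)
$\left(t{\left(-8,7 \right)} + 29\right) u{\left(0 \right)} = \left(\left(-8\right) 7 + 29\right) \left(-1\right) = \left(-56 + 29\right) \left(-1\right) = \left(-27\right) \left(-1\right) = 27$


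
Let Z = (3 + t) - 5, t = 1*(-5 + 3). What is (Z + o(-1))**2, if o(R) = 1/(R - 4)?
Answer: 441/25 ≈ 17.640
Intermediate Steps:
t = -2 (t = 1*(-2) = -2)
o(R) = 1/(-4 + R)
Z = -4 (Z = (3 - 2) - 5 = 1 - 5 = -4)
(Z + o(-1))**2 = (-4 + 1/(-4 - 1))**2 = (-4 + 1/(-5))**2 = (-4 - 1/5)**2 = (-21/5)**2 = 441/25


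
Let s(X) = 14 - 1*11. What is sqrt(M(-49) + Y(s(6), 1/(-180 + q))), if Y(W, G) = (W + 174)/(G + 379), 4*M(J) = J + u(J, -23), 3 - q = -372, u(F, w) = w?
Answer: 3*I*sqrt(10640764162)/73906 ≈ 4.1872*I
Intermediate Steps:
q = 375 (q = 3 - 1*(-372) = 3 + 372 = 375)
s(X) = 3 (s(X) = 14 - 11 = 3)
M(J) = -23/4 + J/4 (M(J) = (J - 23)/4 = (-23 + J)/4 = -23/4 + J/4)
Y(W, G) = (174 + W)/(379 + G)
sqrt(M(-49) + Y(s(6), 1/(-180 + q))) = sqrt((-23/4 + (1/4)*(-49)) + (174 + 3)/(379 + 1/(-180 + 375))) = sqrt((-23/4 - 49/4) + 177/(379 + 1/195)) = sqrt(-18 + 177/(379 + 1/195)) = sqrt(-18 + 177/(73906/195)) = sqrt(-18 + (195/73906)*177) = sqrt(-18 + 34515/73906) = sqrt(-1295793/73906) = 3*I*sqrt(10640764162)/73906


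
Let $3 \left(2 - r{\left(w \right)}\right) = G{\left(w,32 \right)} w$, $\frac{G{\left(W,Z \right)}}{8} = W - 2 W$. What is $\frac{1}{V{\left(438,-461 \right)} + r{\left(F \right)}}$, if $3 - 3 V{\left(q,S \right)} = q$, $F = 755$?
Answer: $\frac{3}{4559771} \approx 6.5793 \cdot 10^{-7}$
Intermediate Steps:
$V{\left(q,S \right)} = 1 - \frac{q}{3}$
$G{\left(W,Z \right)} = - 8 W$ ($G{\left(W,Z \right)} = 8 \left(W - 2 W\right) = 8 \left(- W\right) = - 8 W$)
$r{\left(w \right)} = 2 + \frac{8 w^{2}}{3}$ ($r{\left(w \right)} = 2 - \frac{- 8 w w}{3} = 2 - \frac{\left(-8\right) w^{2}}{3} = 2 + \frac{8 w^{2}}{3}$)
$\frac{1}{V{\left(438,-461 \right)} + r{\left(F \right)}} = \frac{1}{\left(1 - 146\right) + \left(2 + \frac{8 \cdot 755^{2}}{3}\right)} = \frac{1}{\left(1 - 146\right) + \left(2 + \frac{8}{3} \cdot 570025\right)} = \frac{1}{-145 + \left(2 + \frac{4560200}{3}\right)} = \frac{1}{-145 + \frac{4560206}{3}} = \frac{1}{\frac{4559771}{3}} = \frac{3}{4559771}$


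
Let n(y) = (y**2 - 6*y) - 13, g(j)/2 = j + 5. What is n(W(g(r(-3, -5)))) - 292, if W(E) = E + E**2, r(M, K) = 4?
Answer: 114607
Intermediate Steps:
g(j) = 10 + 2*j (g(j) = 2*(j + 5) = 2*(5 + j) = 10 + 2*j)
n(y) = -13 + y**2 - 6*y
n(W(g(r(-3, -5)))) - 292 = (-13 + ((10 + 2*4)*(1 + (10 + 2*4)))**2 - 6*(10 + 2*4)*(1 + (10 + 2*4))) - 292 = (-13 + ((10 + 8)*(1 + (10 + 8)))**2 - 6*(10 + 8)*(1 + (10 + 8))) - 292 = (-13 + (18*(1 + 18))**2 - 108*(1 + 18)) - 292 = (-13 + (18*19)**2 - 108*19) - 292 = (-13 + 342**2 - 6*342) - 292 = (-13 + 116964 - 2052) - 292 = 114899 - 292 = 114607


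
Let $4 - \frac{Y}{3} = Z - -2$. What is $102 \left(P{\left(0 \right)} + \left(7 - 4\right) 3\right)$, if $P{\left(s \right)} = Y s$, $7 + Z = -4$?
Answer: $918$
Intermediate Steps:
$Z = -11$ ($Z = -7 - 4 = -11$)
$Y = 39$ ($Y = 12 - 3 \left(-11 - -2\right) = 12 - 3 \left(-11 + 2\right) = 12 - -27 = 12 + 27 = 39$)
$P{\left(s \right)} = 39 s$
$102 \left(P{\left(0 \right)} + \left(7 - 4\right) 3\right) = 102 \left(39 \cdot 0 + \left(7 - 4\right) 3\right) = 102 \left(0 + 3 \cdot 3\right) = 102 \left(0 + 9\right) = 102 \cdot 9 = 918$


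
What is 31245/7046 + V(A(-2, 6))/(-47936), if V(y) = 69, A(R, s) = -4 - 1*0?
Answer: 748637073/168878528 ≈ 4.4330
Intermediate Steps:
A(R, s) = -4 (A(R, s) = -4 + 0 = -4)
31245/7046 + V(A(-2, 6))/(-47936) = 31245/7046 + 69/(-47936) = 31245*(1/7046) + 69*(-1/47936) = 31245/7046 - 69/47936 = 748637073/168878528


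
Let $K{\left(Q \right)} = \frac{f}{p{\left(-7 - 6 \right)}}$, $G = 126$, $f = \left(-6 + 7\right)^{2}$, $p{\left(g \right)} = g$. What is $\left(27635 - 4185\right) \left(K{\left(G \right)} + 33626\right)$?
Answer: $\frac{10250862650}{13} \approx 7.8853 \cdot 10^{8}$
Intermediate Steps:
$f = 1$ ($f = 1^{2} = 1$)
$K{\left(Q \right)} = - \frac{1}{13}$ ($K{\left(Q \right)} = 1 \frac{1}{-7 - 6} = 1 \frac{1}{-13} = 1 \left(- \frac{1}{13}\right) = - \frac{1}{13}$)
$\left(27635 - 4185\right) \left(K{\left(G \right)} + 33626\right) = \left(27635 - 4185\right) \left(- \frac{1}{13} + 33626\right) = 23450 \cdot \frac{437137}{13} = \frac{10250862650}{13}$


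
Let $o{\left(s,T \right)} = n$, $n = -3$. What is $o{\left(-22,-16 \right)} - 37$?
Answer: $-40$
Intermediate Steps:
$o{\left(s,T \right)} = -3$
$o{\left(-22,-16 \right)} - 37 = -3 - 37 = -40$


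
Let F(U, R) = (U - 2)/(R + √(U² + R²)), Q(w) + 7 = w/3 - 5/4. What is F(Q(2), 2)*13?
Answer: 2760/637 - 115*√8857/637 ≈ -12.658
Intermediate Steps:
Q(w) = -33/4 + w/3 (Q(w) = -7 + (w/3 - 5/4) = -7 + (-5/4 + w/3) = -33/4 + w/3)
F(U, R) = (-2 + U)/(R + √(R² + U²))
F(Q(2), 2)*13 = ((-2 + (-33/4 + (⅓)*2))/(2 + √(2² + (-33/4 + (⅓)*2)²)))*13 = ((-2 + (-33/4 + ⅔))/(2 + √(4 + (-33/4 + ⅔)²)))*13 = ((-2 - 91/12)/(2 + √(4 + (-91/12)²)))*13 = (-115/12/(2 + √(4 + 8281/144)))*13 = (-115/12/(2 + √(8857/144)))*13 = (-115/12/(2 + √8857/12))*13 = -115/(12*(2 + √8857/12))*13 = -1495/(12*(2 + √8857/12))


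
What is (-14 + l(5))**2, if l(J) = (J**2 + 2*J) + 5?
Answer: 676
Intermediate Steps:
l(J) = 5 + J**2 + 2*J
(-14 + l(5))**2 = (-14 + (5 + 5**2 + 2*5))**2 = (-14 + (5 + 25 + 10))**2 = (-14 + 40)**2 = 26**2 = 676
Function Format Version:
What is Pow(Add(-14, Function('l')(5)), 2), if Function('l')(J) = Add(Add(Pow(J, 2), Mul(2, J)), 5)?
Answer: 676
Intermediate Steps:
Function('l')(J) = Add(5, Pow(J, 2), Mul(2, J))
Pow(Add(-14, Function('l')(5)), 2) = Pow(Add(-14, Add(5, Pow(5, 2), Mul(2, 5))), 2) = Pow(Add(-14, Add(5, 25, 10)), 2) = Pow(Add(-14, 40), 2) = Pow(26, 2) = 676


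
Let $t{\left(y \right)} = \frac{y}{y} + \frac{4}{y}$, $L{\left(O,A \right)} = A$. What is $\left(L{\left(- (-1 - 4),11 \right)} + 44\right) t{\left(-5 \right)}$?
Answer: $11$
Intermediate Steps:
$t{\left(y \right)} = 1 + \frac{4}{y}$
$\left(L{\left(- (-1 - 4),11 \right)} + 44\right) t{\left(-5 \right)} = \left(11 + 44\right) \frac{4 - 5}{-5} = 55 \left(\left(- \frac{1}{5}\right) \left(-1\right)\right) = 55 \cdot \frac{1}{5} = 11$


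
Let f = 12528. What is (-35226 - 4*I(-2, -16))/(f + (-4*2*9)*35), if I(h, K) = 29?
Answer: -17671/5004 ≈ -3.5314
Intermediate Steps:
(-35226 - 4*I(-2, -16))/(f + (-4*2*9)*35) = (-35226 - 4*29)/(12528 + (-4*2*9)*35) = (-35226 - 116)/(12528 - 8*9*35) = -35342/(12528 - 72*35) = -35342/(12528 - 2520) = -35342/10008 = -35342*1/10008 = -17671/5004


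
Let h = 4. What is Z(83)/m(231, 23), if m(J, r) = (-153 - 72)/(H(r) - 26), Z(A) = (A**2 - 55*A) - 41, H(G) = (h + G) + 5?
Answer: -1522/25 ≈ -60.880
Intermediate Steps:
H(G) = 9 + G (H(G) = (4 + G) + 5 = 9 + G)
Z(A) = -41 + A**2 - 55*A
m(J, r) = -225/(-17 + r) (m(J, r) = (-153 - 72)/((9 + r) - 26) = -225/(-17 + r))
Z(83)/m(231, 23) = (-41 + 83**2 - 55*83)/((-225/(-17 + 23))) = (-41 + 6889 - 4565)/((-225/6)) = 2283/((-225*1/6)) = 2283/(-75/2) = 2283*(-2/75) = -1522/25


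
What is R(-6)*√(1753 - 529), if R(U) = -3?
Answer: -18*√34 ≈ -104.96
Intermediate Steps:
R(-6)*√(1753 - 529) = -3*√(1753 - 529) = -18*√34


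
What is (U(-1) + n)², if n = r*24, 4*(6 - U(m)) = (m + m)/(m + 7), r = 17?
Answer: 24690961/144 ≈ 1.7147e+5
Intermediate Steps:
U(m) = 6 - m/(2*(7 + m)) (U(m) = 6 - (m + m)/(4*(m + 7)) = 6 - 2*m/(4*(7 + m)) = 6 - m/(2*(7 + m)))
n = 408 (n = 17*24 = 408)
(U(-1) + n)² = ((84 + 11*(-1))/(2*(7 - 1)) + 408)² = ((½)*(84 - 11)/6 + 408)² = ((½)*(⅙)*73 + 408)² = (73/12 + 408)² = (4969/12)² = 24690961/144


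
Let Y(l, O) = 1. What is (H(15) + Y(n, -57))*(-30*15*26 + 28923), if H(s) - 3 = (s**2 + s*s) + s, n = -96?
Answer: 8077587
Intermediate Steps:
H(s) = 3 + s + 2*s**2 (H(s) = 3 + ((s**2 + s*s) + s) = 3 + ((s**2 + s**2) + s) = 3 + (2*s**2 + s) = 3 + (s + 2*s**2) = 3 + s + 2*s**2)
(H(15) + Y(n, -57))*(-30*15*26 + 28923) = ((3 + 15 + 2*15**2) + 1)*(-30*15*26 + 28923) = ((3 + 15 + 2*225) + 1)*(-450*26 + 28923) = ((3 + 15 + 450) + 1)*(-11700 + 28923) = (468 + 1)*17223 = 469*17223 = 8077587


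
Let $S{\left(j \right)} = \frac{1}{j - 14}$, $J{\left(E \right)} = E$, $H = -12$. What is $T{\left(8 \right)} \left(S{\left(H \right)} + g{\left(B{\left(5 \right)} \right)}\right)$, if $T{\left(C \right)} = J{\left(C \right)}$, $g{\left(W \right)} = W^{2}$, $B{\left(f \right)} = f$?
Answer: $\frac{2596}{13} \approx 199.69$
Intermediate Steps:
$T{\left(C \right)} = C$
$S{\left(j \right)} = \frac{1}{-14 + j}$
$T{\left(8 \right)} \left(S{\left(H \right)} + g{\left(B{\left(5 \right)} \right)}\right) = 8 \left(\frac{1}{-14 - 12} + 5^{2}\right) = 8 \left(\frac{1}{-26} + 25\right) = 8 \left(- \frac{1}{26} + 25\right) = 8 \cdot \frac{649}{26} = \frac{2596}{13}$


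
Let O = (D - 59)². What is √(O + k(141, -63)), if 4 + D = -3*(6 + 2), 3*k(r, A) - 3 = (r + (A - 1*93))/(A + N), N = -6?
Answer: √36041115/69 ≈ 87.006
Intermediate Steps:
k(r, A) = 1 + (-93 + A + r)/(3*(-6 + A)) (k(r, A) = 1 + ((r + (A - 1*93))/(A - 6))/3 = 1 + ((r + (A - 93))/(-6 + A))/3 = 1 + ((r + (-93 + A))/(-6 + A))/3 = 1 + ((-93 + A + r)/(-6 + A))/3 = 1 + (-93 + A + r)/(3*(-6 + A)))
D = -28 (D = -4 - 3*(6 + 2) = -4 - 3*8 = -4 - 24 = -28)
O = 7569 (O = (-28 - 59)² = (-87)² = 7569)
√(O + k(141, -63)) = √(7569 + (-111 + 141 + 4*(-63))/(3*(-6 - 63))) = √(7569 + (⅓)*(-111 + 141 - 252)/(-69)) = √(7569 + (⅓)*(-1/69)*(-222)) = √(7569 + 74/69) = √(522335/69) = √36041115/69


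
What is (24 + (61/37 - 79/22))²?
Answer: 322382025/662596 ≈ 486.54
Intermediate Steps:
(24 + (61/37 - 79/22))² = (24 - 1581/814)² = (17955/814)² = 322382025/662596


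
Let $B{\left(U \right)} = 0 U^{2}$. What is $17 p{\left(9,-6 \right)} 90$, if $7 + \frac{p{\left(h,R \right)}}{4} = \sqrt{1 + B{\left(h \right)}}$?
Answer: $-36720$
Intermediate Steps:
$B{\left(U \right)} = 0$
$p{\left(h,R \right)} = -24$ ($p{\left(h,R \right)} = -28 + 4 \sqrt{1 + 0} = -28 + 4 \sqrt{1} = -28 + 4 \cdot 1 = -28 + 4 = -24$)
$17 p{\left(9,-6 \right)} 90 = 17 \left(-24\right) 90 = \left(-408\right) 90 = -36720$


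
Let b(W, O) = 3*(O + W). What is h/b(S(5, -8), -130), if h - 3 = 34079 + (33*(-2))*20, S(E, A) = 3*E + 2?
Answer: -32762/339 ≈ -96.643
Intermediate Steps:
S(E, A) = 2 + 3*E
b(W, O) = 3*O + 3*W
h = 32762 (h = 3 + (34079 + (33*(-2))*20) = 3 + (34079 - 66*20) = 3 + (34079 - 1320) = 3 + 32759 = 32762)
h/b(S(5, -8), -130) = 32762/(3*(-130) + 3*(2 + 3*5)) = 32762/(-390 + 3*(2 + 15)) = 32762/(-390 + 3*17) = 32762/(-390 + 51) = 32762/(-339) = 32762*(-1/339) = -32762/339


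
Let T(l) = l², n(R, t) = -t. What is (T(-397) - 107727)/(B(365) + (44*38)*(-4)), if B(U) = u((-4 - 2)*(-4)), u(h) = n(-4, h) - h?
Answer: -24941/3368 ≈ -7.4053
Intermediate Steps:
u(h) = -2*h (u(h) = -h - h = -2*h)
B(U) = -48 (B(U) = -2*(-4 - 2)*(-4) = -(-12)*(-4) = -2*24 = -48)
(T(-397) - 107727)/(B(365) + (44*38)*(-4)) = ((-397)² - 107727)/(-48 + (44*38)*(-4)) = (157609 - 107727)/(-48 + 1672*(-4)) = 49882/(-48 - 6688) = 49882/(-6736) = 49882*(-1/6736) = -24941/3368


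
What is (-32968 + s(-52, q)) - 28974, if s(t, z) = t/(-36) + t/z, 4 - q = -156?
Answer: -22298717/360 ≈ -61941.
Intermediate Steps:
q = 160 (q = 4 - 1*(-156) = 4 + 156 = 160)
s(t, z) = -t/36 + t/z (s(t, z) = t*(-1/36) + t/z = -t/36 + t/z)
(-32968 + s(-52, q)) - 28974 = (-32968 + (-1/36*(-52) - 52/160)) - 28974 = (-32968 + (13/9 - 52*1/160)) - 28974 = (-32968 + (13/9 - 13/40)) - 28974 = (-32968 + 403/360) - 28974 = -11868077/360 - 28974 = -22298717/360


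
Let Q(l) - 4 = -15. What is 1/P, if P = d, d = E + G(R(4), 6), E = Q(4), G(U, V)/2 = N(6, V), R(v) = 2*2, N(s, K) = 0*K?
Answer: -1/11 ≈ -0.090909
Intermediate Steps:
N(s, K) = 0
Q(l) = -11 (Q(l) = 4 - 15 = -11)
R(v) = 4
G(U, V) = 0 (G(U, V) = 2*0 = 0)
E = -11
d = -11 (d = -11 + 0 = -11)
P = -11
1/P = 1/(-11) = -1/11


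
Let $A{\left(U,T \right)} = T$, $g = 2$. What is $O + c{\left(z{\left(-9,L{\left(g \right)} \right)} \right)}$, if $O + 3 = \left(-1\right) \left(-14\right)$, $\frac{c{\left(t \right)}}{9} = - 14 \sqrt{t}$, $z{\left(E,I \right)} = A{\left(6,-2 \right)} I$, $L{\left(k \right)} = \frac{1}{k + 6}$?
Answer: $11 - 63 i \approx 11.0 - 63.0 i$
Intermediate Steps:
$L{\left(k \right)} = \frac{1}{6 + k}$
$z{\left(E,I \right)} = - 2 I$
$c{\left(t \right)} = - 126 \sqrt{t}$ ($c{\left(t \right)} = 9 \left(- 14 \sqrt{t}\right) = - 126 \sqrt{t}$)
$O = 11$ ($O = -3 - -14 = -3 + 14 = 11$)
$O + c{\left(z{\left(-9,L{\left(g \right)} \right)} \right)} = 11 - 126 \sqrt{- \frac{2}{6 + 2}} = 11 - 126 \sqrt{- \frac{2}{8}} = 11 - 126 \sqrt{\left(-2\right) \frac{1}{8}} = 11 - 126 \sqrt{- \frac{1}{4}} = 11 - 126 \frac{i}{2} = 11 - 63 i$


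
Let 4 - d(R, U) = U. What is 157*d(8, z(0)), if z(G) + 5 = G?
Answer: 1413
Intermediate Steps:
z(G) = -5 + G
d(R, U) = 4 - U
157*d(8, z(0)) = 157*(4 - (-5 + 0)) = 157*(4 - 1*(-5)) = 157*(4 + 5) = 157*9 = 1413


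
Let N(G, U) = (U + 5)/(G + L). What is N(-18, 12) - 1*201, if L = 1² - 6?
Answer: -4640/23 ≈ -201.74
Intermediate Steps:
L = -5 (L = 1 - 6 = -5)
N(G, U) = (5 + U)/(-5 + G) (N(G, U) = (U + 5)/(G - 5) = (5 + U)/(-5 + G))
N(-18, 12) - 1*201 = (5 + 12)/(-5 - 18) - 1*201 = 17/(-23) - 201 = -1/23*17 - 201 = -17/23 - 201 = -4640/23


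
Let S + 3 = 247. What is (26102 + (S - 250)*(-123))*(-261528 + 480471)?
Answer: 5876430120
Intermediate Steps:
S = 244 (S = -3 + 247 = 244)
(26102 + (S - 250)*(-123))*(-261528 + 480471) = (26102 + (244 - 250)*(-123))*(-261528 + 480471) = (26102 - 6*(-123))*218943 = (26102 + 738)*218943 = 26840*218943 = 5876430120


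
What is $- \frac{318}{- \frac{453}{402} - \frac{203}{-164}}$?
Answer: $- \frac{65928}{23} \approx -2866.4$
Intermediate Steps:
$- \frac{318}{- \frac{453}{402} - \frac{203}{-164}} = - \frac{318}{\left(-453\right) \frac{1}{402} - - \frac{203}{164}} = - \frac{318}{- \frac{151}{134} + \frac{203}{164}} = - \frac{318}{\frac{1219}{10988}} = \left(-318\right) \frac{10988}{1219} = - \frac{65928}{23}$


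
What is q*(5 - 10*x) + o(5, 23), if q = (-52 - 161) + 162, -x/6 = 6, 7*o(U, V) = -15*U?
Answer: -130380/7 ≈ -18626.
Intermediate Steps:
o(U, V) = -15*U/7 (o(U, V) = (-15*U)/7 = -15*U/7)
x = -36 (x = -6*6 = -36)
q = -51 (q = -213 + 162 = -51)
q*(5 - 10*x) + o(5, 23) = -51*(5 - 10*(-36)) - 15/7*5 = -51*(5 + 360) - 75/7 = -51*365 - 75/7 = -18615 - 75/7 = -130380/7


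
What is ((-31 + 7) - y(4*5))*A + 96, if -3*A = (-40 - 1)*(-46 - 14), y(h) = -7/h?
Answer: 19489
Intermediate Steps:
A = -820 (A = -(-40 - 1)*(-46 - 14)/3 = -(-41)*(-60)/3 = -1/3*2460 = -820)
((-31 + 7) - y(4*5))*A + 96 = ((-31 + 7) - (-7)/(4*5))*(-820) + 96 = (-24 - (-7)/20)*(-820) + 96 = (-24 - 1*(-7/20))*(-820) + 96 = (-24 + 7/20)*(-820) + 96 = -473/20*(-820) + 96 = 19393 + 96 = 19489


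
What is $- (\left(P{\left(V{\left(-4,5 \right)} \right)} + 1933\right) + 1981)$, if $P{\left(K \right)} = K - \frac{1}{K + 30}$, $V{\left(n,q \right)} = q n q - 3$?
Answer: $- \frac{278204}{73} \approx -3811.0$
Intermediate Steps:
$V{\left(n,q \right)} = -3 + n q^{2}$ ($V{\left(n,q \right)} = n q q - 3 = n q^{2} - 3 = -3 + n q^{2}$)
$P{\left(K \right)} = K - \frac{1}{30 + K}$
$- (\left(P{\left(V{\left(-4,5 \right)} \right)} + 1933\right) + 1981) = - (\left(\frac{-1 + \left(-3 - 4 \cdot 5^{2}\right)^{2} + 30 \left(-3 - 4 \cdot 5^{2}\right)}{30 - \left(3 + 4 \cdot 5^{2}\right)} + 1933\right) + 1981) = - (\left(\frac{-1 + \left(-3 - 100\right)^{2} + 30 \left(-3 - 100\right)}{30 - 103} + 1933\right) + 1981) = - (\left(\frac{-1 + \left(-103\right)^{2} + 30 \left(-103\right)}{30 - 103} + 1933\right) + 1981) = - (\left(\frac{-1 + 10609 - 3090}{-73} + 1933\right) + 1981) = - (\left(\left(- \frac{1}{73}\right) 7518 + 1933\right) + 1981) = - (\left(- \frac{7518}{73} + 1933\right) + 1981) = - (\frac{133591}{73} + 1981) = \left(-1\right) \frac{278204}{73} = - \frac{278204}{73}$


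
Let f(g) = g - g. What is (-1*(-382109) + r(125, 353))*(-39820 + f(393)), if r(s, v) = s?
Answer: -15220557880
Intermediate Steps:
f(g) = 0
(-1*(-382109) + r(125, 353))*(-39820 + f(393)) = (-1*(-382109) + 125)*(-39820 + 0) = (382109 + 125)*(-39820) = 382234*(-39820) = -15220557880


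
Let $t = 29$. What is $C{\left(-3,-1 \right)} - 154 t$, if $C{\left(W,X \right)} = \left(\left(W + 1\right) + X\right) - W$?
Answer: $-4466$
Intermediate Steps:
$C{\left(W,X \right)} = 1 + X$ ($C{\left(W,X \right)} = \left(\left(1 + W\right) + X\right) - W = \left(1 + W + X\right) - W = 1 + X$)
$C{\left(-3,-1 \right)} - 154 t = \left(1 - 1\right) - 4466 = 0 - 4466 = -4466$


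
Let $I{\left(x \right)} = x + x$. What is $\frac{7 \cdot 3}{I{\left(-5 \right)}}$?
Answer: $- \frac{21}{10} \approx -2.1$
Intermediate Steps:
$I{\left(x \right)} = 2 x$
$\frac{7 \cdot 3}{I{\left(-5 \right)}} = \frac{7 \cdot 3}{2 \left(-5\right)} = \frac{21}{-10} = 21 \left(- \frac{1}{10}\right) = - \frac{21}{10}$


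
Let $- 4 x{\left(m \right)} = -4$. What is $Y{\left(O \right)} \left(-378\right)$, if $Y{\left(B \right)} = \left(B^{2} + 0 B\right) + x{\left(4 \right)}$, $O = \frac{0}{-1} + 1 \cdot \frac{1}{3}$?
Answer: $-420$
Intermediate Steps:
$x{\left(m \right)} = 1$ ($x{\left(m \right)} = \left(- \frac{1}{4}\right) \left(-4\right) = 1$)
$O = \frac{1}{3}$ ($O = 0 \left(-1\right) + 1 \cdot \frac{1}{3} = 0 + \frac{1}{3} = \frac{1}{3} \approx 0.33333$)
$Y{\left(B \right)} = 1 + B^{2}$ ($Y{\left(B \right)} = \left(B^{2} + 0 B\right) + 1 = \left(B^{2} + 0\right) + 1 = B^{2} + 1 = 1 + B^{2}$)
$Y{\left(O \right)} \left(-378\right) = \left(1 + \left(\frac{1}{3}\right)^{2}\right) \left(-378\right) = \left(1 + \frac{1}{9}\right) \left(-378\right) = \frac{10}{9} \left(-378\right) = -420$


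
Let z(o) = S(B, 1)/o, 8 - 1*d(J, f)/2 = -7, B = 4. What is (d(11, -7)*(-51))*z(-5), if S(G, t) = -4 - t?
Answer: -1530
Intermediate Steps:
d(J, f) = 30 (d(J, f) = 16 - 2*(-7) = 16 + 14 = 30)
z(o) = -5/o (z(o) = (-4 - 1*1)/o = (-4 - 1)/o = -5/o)
(d(11, -7)*(-51))*z(-5) = (30*(-51))*(-5/(-5)) = -(-7650)*(-1)/5 = -1530*1 = -1530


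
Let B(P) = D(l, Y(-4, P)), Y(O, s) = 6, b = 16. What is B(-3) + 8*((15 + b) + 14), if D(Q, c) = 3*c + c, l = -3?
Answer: 384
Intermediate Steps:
D(Q, c) = 4*c
B(P) = 24 (B(P) = 4*6 = 24)
B(-3) + 8*((15 + b) + 14) = 24 + 8*((15 + 16) + 14) = 24 + 8*(31 + 14) = 24 + 8*45 = 24 + 360 = 384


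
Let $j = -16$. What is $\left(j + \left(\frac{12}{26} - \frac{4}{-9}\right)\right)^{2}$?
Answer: $\frac{3118756}{13689} \approx 227.83$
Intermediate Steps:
$\left(j + \left(\frac{12}{26} - \frac{4}{-9}\right)\right)^{2} = \left(-16 + \left(\frac{12}{26} - \frac{4}{-9}\right)\right)^{2} = \left(-16 + \left(12 \cdot \frac{1}{26} - - \frac{4}{9}\right)\right)^{2} = \left(-16 + \left(\frac{6}{13} + \frac{4}{9}\right)\right)^{2} = \left(-16 + \frac{106}{117}\right)^{2} = \left(- \frac{1766}{117}\right)^{2} = \frac{3118756}{13689}$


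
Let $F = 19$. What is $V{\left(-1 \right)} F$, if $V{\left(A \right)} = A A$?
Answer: $19$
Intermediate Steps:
$V{\left(A \right)} = A^{2}$
$V{\left(-1 \right)} F = \left(-1\right)^{2} \cdot 19 = 1 \cdot 19 = 19$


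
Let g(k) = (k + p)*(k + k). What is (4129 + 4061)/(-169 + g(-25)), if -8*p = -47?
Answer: 32760/3149 ≈ 10.403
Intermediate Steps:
p = 47/8 (p = -1/8*(-47) = 47/8 ≈ 5.8750)
g(k) = 2*k*(47/8 + k) (g(k) = (k + 47/8)*(k + k) = (47/8 + k)*(2*k) = 2*k*(47/8 + k))
(4129 + 4061)/(-169 + g(-25)) = (4129 + 4061)/(-169 + (1/4)*(-25)*(47 + 8*(-25))) = 8190/(-169 + (1/4)*(-25)*(47 - 200)) = 8190/(-169 + (1/4)*(-25)*(-153)) = 8190/(-169 + 3825/4) = 8190/(3149/4) = 8190*(4/3149) = 32760/3149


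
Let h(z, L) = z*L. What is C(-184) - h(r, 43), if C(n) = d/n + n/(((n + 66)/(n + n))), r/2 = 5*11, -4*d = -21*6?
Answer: -115160485/21712 ≈ -5304.0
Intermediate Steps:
d = 63/2 (d = -(-21)*6/4 = -¼*(-126) = 63/2 ≈ 31.500)
r = 110 (r = 2*(5*11) = 2*55 = 110)
h(z, L) = L*z
C(n) = 63/(2*n) + 2*n²/(66 + n) (C(n) = 63/(2*n) + n/(((n + 66)/(n + n))) = 63/(2*n) + n/(((66 + n)/((2*n)))) = 63/(2*n) + n/(((66 + n)*(1/(2*n)))) = 63/(2*n) + n/(((66 + n)/(2*n))) = 63/(2*n) + n*(2*n/(66 + n)) = 63/(2*n) + 2*n²/(66 + n))
C(-184) - h(r, 43) = (½)*(4158 + 4*(-184)³ + 63*(-184))/(-184*(66 - 184)) - 43*110 = (½)*(-1/184)*(4158 + 4*(-6229504) - 11592)/(-118) - 1*4730 = (½)*(-1/184)*(-1/118)*(4158 - 24918016 - 11592) - 4730 = (½)*(-1/184)*(-1/118)*(-24925450) - 4730 = -12462725/21712 - 4730 = -115160485/21712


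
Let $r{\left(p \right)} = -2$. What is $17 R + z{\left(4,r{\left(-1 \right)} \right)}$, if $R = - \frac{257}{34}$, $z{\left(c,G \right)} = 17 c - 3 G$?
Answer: $- \frac{109}{2} \approx -54.5$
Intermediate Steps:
$z{\left(c,G \right)} = - 3 G + 17 c$
$R = - \frac{257}{34}$ ($R = \left(-257\right) \frac{1}{34} = - \frac{257}{34} \approx -7.5588$)
$17 R + z{\left(4,r{\left(-1 \right)} \right)} = 17 \left(- \frac{257}{34}\right) + \left(\left(-3\right) \left(-2\right) + 17 \cdot 4\right) = - \frac{257}{2} + \left(6 + 68\right) = - \frac{257}{2} + 74 = - \frac{109}{2}$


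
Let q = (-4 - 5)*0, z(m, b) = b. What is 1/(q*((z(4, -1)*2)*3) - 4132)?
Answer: -1/4132 ≈ -0.00024201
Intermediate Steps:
q = 0 (q = -9*0 = 0)
1/(q*((z(4, -1)*2)*3) - 4132) = 1/(0*(-1*2*3) - 4132) = 1/(0*(-2*3) - 4132) = 1/(0*(-6) - 4132) = 1/(0 - 4132) = 1/(-4132) = -1/4132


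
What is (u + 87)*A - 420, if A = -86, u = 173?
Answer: -22780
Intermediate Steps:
(u + 87)*A - 420 = (173 + 87)*(-86) - 420 = 260*(-86) - 420 = -22360 - 420 = -22780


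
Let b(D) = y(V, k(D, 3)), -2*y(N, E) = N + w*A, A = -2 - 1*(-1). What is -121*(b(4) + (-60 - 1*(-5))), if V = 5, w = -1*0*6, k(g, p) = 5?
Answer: 13915/2 ≈ 6957.5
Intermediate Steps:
w = 0 (w = 0*6 = 0)
A = -1 (A = -2 + 1 = -1)
y(N, E) = -N/2 (y(N, E) = -(N + 0*(-1))/2 = -(N + 0)/2 = -N/2)
b(D) = -5/2 (b(D) = -½*5 = -5/2)
-121*(b(4) + (-60 - 1*(-5))) = -121*(-5/2 + (-60 - 1*(-5))) = -121*(-5/2 + (-60 + 5)) = -121*(-5/2 - 55) = -121*(-115/2) = 13915/2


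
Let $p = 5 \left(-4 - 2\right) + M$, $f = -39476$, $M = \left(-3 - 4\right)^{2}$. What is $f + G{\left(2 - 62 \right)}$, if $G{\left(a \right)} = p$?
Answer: $-39457$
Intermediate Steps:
$M = 49$ ($M = \left(-7\right)^{2} = 49$)
$p = 19$ ($p = 5 \left(-4 - 2\right) + 49 = 5 \left(-6\right) + 49 = -30 + 49 = 19$)
$G{\left(a \right)} = 19$
$f + G{\left(2 - 62 \right)} = -39476 + 19 = -39457$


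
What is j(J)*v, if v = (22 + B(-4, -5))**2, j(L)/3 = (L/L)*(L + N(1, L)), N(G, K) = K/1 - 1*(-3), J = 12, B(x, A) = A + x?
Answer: 13689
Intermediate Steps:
N(G, K) = 3 + K (N(G, K) = K*1 + 3 = K + 3 = 3 + K)
j(L) = 9 + 6*L (j(L) = 3*((L/L)*(L + (3 + L))) = 3*(1*(3 + 2*L)) = 3*(3 + 2*L) = 9 + 6*L)
v = 169 (v = (22 + (-5 - 4))**2 = (22 - 9)**2 = 13**2 = 169)
j(J)*v = (9 + 6*12)*169 = (9 + 72)*169 = 81*169 = 13689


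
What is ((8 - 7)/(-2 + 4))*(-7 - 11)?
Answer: -9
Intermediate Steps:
((8 - 7)/(-2 + 4))*(-7 - 11) = (1/2)*(-18) = -9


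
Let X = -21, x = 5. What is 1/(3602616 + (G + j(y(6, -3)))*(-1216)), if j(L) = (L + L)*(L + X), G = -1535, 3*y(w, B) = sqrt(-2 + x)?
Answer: 6151911/33639918715208 - 2394*sqrt(3)/4204989839401 ≈ 1.8189e-7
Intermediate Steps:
y(w, B) = sqrt(3)/3 (y(w, B) = sqrt(-2 + 5)/3 = sqrt(3)/3)
j(L) = 2*L*(-21 + L) (j(L) = (L + L)*(L - 21) = (2*L)*(-21 + L) = 2*L*(-21 + L))
1/(3602616 + (G + j(y(6, -3)))*(-1216)) = 1/(3602616 + (-1535 + 2*(sqrt(3)/3)*(-21 + sqrt(3)/3))*(-1216)) = 1/(3602616 + (-1535 + 2*sqrt(3)*(-21 + sqrt(3)/3)/3)*(-1216)) = 1/(3602616 + (1866560 - 2432*sqrt(3)*(-21 + sqrt(3)/3)/3)) = 1/(5469176 - 2432*sqrt(3)*(-21 + sqrt(3)/3)/3)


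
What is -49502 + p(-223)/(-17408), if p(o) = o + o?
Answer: -430865185/8704 ≈ -49502.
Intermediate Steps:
p(o) = 2*o
-49502 + p(-223)/(-17408) = -49502 + (2*(-223))/(-17408) = -49502 - 446*(-1/17408) = -49502 + 223/8704 = -430865185/8704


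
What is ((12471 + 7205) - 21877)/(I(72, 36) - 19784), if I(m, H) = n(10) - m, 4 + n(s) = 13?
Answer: 2201/19847 ≈ 0.11090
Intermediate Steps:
n(s) = 9 (n(s) = -4 + 13 = 9)
I(m, H) = 9 - m
((12471 + 7205) - 21877)/(I(72, 36) - 19784) = ((12471 + 7205) - 21877)/((9 - 1*72) - 19784) = (19676 - 21877)/((9 - 72) - 19784) = -2201/(-63 - 19784) = -2201/(-19847) = -2201*(-1/19847) = 2201/19847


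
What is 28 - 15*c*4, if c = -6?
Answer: 388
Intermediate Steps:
28 - 15*c*4 = 28 - (-90)*4 = 28 - 15*(-24) = 28 + 360 = 388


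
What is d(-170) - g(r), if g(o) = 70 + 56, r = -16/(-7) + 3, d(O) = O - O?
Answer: -126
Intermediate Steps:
d(O) = 0
r = 37/7 (r = -16*(-1)/7 + 3 = -4*(-4/7) + 3 = 16/7 + 3 = 37/7 ≈ 5.2857)
g(o) = 126
d(-170) - g(r) = 0 - 1*126 = 0 - 126 = -126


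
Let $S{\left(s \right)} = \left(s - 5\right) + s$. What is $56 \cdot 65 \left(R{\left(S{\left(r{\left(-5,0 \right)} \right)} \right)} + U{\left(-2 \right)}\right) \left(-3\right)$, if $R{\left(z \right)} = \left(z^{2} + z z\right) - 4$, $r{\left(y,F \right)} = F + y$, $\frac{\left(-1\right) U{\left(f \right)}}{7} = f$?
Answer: $-5023200$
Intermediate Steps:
$U{\left(f \right)} = - 7 f$
$S{\left(s \right)} = -5 + 2 s$ ($S{\left(s \right)} = \left(-5 + s\right) + s = -5 + 2 s$)
$R{\left(z \right)} = -4 + 2 z^{2}$ ($R{\left(z \right)} = \left(z^{2} + z^{2}\right) - 4 = 2 z^{2} - 4 = -4 + 2 z^{2}$)
$56 \cdot 65 \left(R{\left(S{\left(r{\left(-5,0 \right)} \right)} \right)} + U{\left(-2 \right)}\right) \left(-3\right) = 56 \cdot 65 \left(\left(-4 + 2 \left(-5 + 2 \left(0 - 5\right)\right)^{2}\right) - -14\right) \left(-3\right) = 3640 \left(\left(-4 + 2 \left(-5 + 2 \left(-5\right)\right)^{2}\right) + 14\right) \left(-3\right) = 3640 \left(\left(-4 + 2 \left(-5 - 10\right)^{2}\right) + 14\right) \left(-3\right) = 3640 \left(\left(-4 + 2 \left(-15\right)^{2}\right) + 14\right) \left(-3\right) = 3640 \left(\left(-4 + 2 \cdot 225\right) + 14\right) \left(-3\right) = 3640 \left(\left(-4 + 450\right) + 14\right) \left(-3\right) = 3640 \left(446 + 14\right) \left(-3\right) = 3640 \cdot 460 \left(-3\right) = 3640 \left(-1380\right) = -5023200$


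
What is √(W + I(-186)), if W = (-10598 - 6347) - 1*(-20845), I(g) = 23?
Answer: √3923 ≈ 62.634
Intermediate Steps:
W = 3900 (W = -16945 + 20845 = 3900)
√(W + I(-186)) = √(3900 + 23) = √3923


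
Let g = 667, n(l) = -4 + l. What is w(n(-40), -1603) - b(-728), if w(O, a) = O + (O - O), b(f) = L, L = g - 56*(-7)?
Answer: -1103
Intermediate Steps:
L = 1059 (L = 667 - 56*(-7) = 667 + 392 = 1059)
b(f) = 1059
w(O, a) = O (w(O, a) = O + 0 = O)
w(n(-40), -1603) - b(-728) = (-4 - 40) - 1*1059 = -44 - 1059 = -1103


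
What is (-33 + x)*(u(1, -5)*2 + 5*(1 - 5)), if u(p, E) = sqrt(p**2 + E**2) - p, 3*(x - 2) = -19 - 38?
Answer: 1100 - 100*sqrt(26) ≈ 590.10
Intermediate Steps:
x = -17 (x = 2 + (-19 - 38)/3 = 2 + (1/3)*(-57) = 2 - 19 = -17)
u(p, E) = sqrt(E**2 + p**2) - p
(-33 + x)*(u(1, -5)*2 + 5*(1 - 5)) = (-33 - 17)*((sqrt((-5)**2 + 1**2) - 1*1)*2 + 5*(1 - 5)) = -50*((sqrt(25 + 1) - 1)*2 + 5*(-4)) = -50*((sqrt(26) - 1)*2 - 20) = -50*((-1 + sqrt(26))*2 - 20) = -50*((-2 + 2*sqrt(26)) - 20) = -50*(-22 + 2*sqrt(26)) = 1100 - 100*sqrt(26)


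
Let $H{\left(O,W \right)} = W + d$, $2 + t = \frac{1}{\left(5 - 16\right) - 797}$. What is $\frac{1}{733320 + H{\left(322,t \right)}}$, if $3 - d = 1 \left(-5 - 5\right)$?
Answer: $\frac{808}{592531447} \approx 1.3636 \cdot 10^{-6}$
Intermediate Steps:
$d = 13$ ($d = 3 - 1 \left(-5 - 5\right) = 3 - 1 \left(-10\right) = 3 - -10 = 3 + 10 = 13$)
$t = - \frac{1617}{808}$ ($t = -2 + \frac{1}{\left(5 - 16\right) - 797} = -2 + \frac{1}{-11 - 797} = -2 + \frac{1}{-808} = -2 - \frac{1}{808} = - \frac{1617}{808} \approx -2.0012$)
$H{\left(O,W \right)} = 13 + W$ ($H{\left(O,W \right)} = W + 13 = 13 + W$)
$\frac{1}{733320 + H{\left(322,t \right)}} = \frac{1}{733320 + \left(13 - \frac{1617}{808}\right)} = \frac{1}{733320 + \frac{8887}{808}} = \frac{1}{\frac{592531447}{808}} = \frac{808}{592531447}$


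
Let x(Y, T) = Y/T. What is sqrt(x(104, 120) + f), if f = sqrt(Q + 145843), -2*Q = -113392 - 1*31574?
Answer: sqrt(195 + 225*sqrt(218326))/15 ≈ 21.636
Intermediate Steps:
Q = 72483 (Q = -(-113392 - 1*31574)/2 = -(-113392 - 31574)/2 = -1/2*(-144966) = 72483)
f = sqrt(218326) (f = sqrt(72483 + 145843) = sqrt(218326) ≈ 467.25)
sqrt(x(104, 120) + f) = sqrt(104/120 + sqrt(218326)) = sqrt(104*(1/120) + sqrt(218326)) = sqrt(13/15 + sqrt(218326))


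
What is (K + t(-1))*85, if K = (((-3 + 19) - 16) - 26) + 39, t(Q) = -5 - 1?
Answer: 595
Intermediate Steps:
t(Q) = -6
K = 13 (K = ((16 - 16) - 26) + 39 = (0 - 26) + 39 = -26 + 39 = 13)
(K + t(-1))*85 = (13 - 6)*85 = 7*85 = 595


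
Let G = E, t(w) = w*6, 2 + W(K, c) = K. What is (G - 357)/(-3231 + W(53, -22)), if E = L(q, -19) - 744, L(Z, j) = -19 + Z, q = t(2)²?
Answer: 244/795 ≈ 0.30692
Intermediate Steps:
W(K, c) = -2 + K
t(w) = 6*w
q = 144 (q = (6*2)² = 12² = 144)
E = -619 (E = (-19 + 144) - 744 = 125 - 744 = -619)
G = -619
(G - 357)/(-3231 + W(53, -22)) = (-619 - 357)/(-3231 + (-2 + 53)) = -976/(-3231 + 51) = -976/(-3180) = -976*(-1/3180) = 244/795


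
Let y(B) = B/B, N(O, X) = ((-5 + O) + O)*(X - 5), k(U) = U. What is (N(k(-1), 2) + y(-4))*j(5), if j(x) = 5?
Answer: 110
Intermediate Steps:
N(O, X) = (-5 + X)*(-5 + 2*O) (N(O, X) = (-5 + 2*O)*(-5 + X) = (-5 + X)*(-5 + 2*O))
y(B) = 1
(N(k(-1), 2) + y(-4))*j(5) = ((25 - 10*(-1) - 5*2 + 2*(-1)*2) + 1)*5 = ((25 + 10 - 10 - 4) + 1)*5 = (21 + 1)*5 = 22*5 = 110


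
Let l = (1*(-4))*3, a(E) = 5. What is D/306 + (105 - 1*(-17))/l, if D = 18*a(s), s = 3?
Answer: -1007/102 ≈ -9.8725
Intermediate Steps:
l = -12 (l = -4*3 = -12)
D = 90 (D = 18*5 = 90)
D/306 + (105 - 1*(-17))/l = 90/306 + (105 - 1*(-17))/(-12) = 90*(1/306) + (105 + 17)*(-1/12) = 5/17 + 122*(-1/12) = 5/17 - 61/6 = -1007/102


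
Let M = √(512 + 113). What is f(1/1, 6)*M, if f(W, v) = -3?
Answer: -75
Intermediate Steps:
M = 25 (M = √625 = 25)
f(1/1, 6)*M = -3*25 = -75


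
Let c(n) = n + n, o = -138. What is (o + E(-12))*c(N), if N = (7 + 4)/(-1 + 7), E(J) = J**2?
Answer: 22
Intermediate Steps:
N = 11/6 ≈ 1.8333
c(n) = 2*n
(o + E(-12))*c(N) = (-138 + (-12)**2)*(2*(11/6)) = (-138 + 144)*(11/3) = 6*(11/3) = 22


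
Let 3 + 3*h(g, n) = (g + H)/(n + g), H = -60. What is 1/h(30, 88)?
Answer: -59/64 ≈ -0.92188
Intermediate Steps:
h(g, n) = -1 + (-60 + g)/(3*(g + n)) (h(g, n) = -1 + ((g - 60)/(n + g))/3 = -1 + ((-60 + g)/(g + n))/3 = -1 + (-60 + g)/(3*(g + n)))
1/h(30, 88) = 1/((-20 - 1*88 - 2/3*30)/(30 + 88)) = 1/((-20 - 88 - 20)/118) = 1/((1/118)*(-128)) = 1/(-64/59) = -59/64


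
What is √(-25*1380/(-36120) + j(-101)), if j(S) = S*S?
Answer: √3697229354/602 ≈ 101.00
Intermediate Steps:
j(S) = S²
√(-25*1380/(-36120) + j(-101)) = √(-25*1380/(-36120) + (-101)²) = √(-34500*(-1/36120) + 10201) = √(575/602 + 10201) = √(6141577/602) = √3697229354/602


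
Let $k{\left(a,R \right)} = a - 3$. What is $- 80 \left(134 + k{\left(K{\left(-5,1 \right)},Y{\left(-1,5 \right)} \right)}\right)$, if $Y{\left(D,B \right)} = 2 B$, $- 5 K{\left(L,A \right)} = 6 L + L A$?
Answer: $-11040$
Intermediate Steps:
$K{\left(L,A \right)} = - \frac{6 L}{5} - \frac{A L}{5}$ ($K{\left(L,A \right)} = - \frac{6 L + L A}{5} = - \frac{6 L + A L}{5} = - \frac{6 L}{5} - \frac{A L}{5}$)
$k{\left(a,R \right)} = -3 + a$
$- 80 \left(134 + k{\left(K{\left(-5,1 \right)},Y{\left(-1,5 \right)} \right)}\right) = - 80 \left(134 - \left(3 - \left(6 + 1\right)\right)\right) = - 80 \left(134 - \left(3 - 7\right)\right) = - 80 \left(134 + \left(-3 + 7\right)\right) = - 80 \left(134 + 4\right) = \left(-80\right) 138 = -11040$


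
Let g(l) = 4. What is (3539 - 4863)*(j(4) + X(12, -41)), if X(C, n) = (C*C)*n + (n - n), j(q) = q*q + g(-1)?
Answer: 7790416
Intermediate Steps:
j(q) = 4 + q² (j(q) = q*q + 4 = q² + 4 = 4 + q²)
X(C, n) = n*C² (X(C, n) = C²*n + 0 = n*C² + 0 = n*C²)
(3539 - 4863)*(j(4) + X(12, -41)) = (3539 - 4863)*((4 + 4²) - 41*12²) = -1324*((4 + 16) - 41*144) = -1324*(20 - 5904) = -1324*(-5884) = 7790416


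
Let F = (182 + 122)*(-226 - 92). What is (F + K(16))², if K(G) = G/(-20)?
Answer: 233640756496/25 ≈ 9.3456e+9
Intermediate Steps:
K(G) = -G/20 (K(G) = G*(-1/20) = -G/20)
F = -96672 (F = 304*(-318) = -96672)
(F + K(16))² = (-96672 - 1/20*16)² = (-96672 - ⅘)² = (-483364/5)² = 233640756496/25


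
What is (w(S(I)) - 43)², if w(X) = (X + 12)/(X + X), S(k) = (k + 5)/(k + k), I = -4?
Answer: 32761/4 ≈ 8190.3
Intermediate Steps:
S(k) = (5 + k)/(2*k) (S(k) = (5 + k)/((2*k)) = (5 + k)*(1/(2*k)) = (5 + k)/(2*k))
w(X) = (12 + X)/(2*X) (w(X) = (12 + X)/((2*X)) = (12 + X)*(1/(2*X)) = (12 + X)/(2*X))
(w(S(I)) - 43)² = ((12 + (½)*(5 - 4)/(-4))/(2*(((½)*(5 - 4)/(-4)))) - 43)² = ((12 + (½)*(-¼)*1)/(2*(((½)*(-¼)*1))) - 43)² = ((12 - ⅛)/(2*(-⅛)) - 43)² = ((½)*(-8)*(95/8) - 43)² = (-95/2 - 43)² = (-181/2)² = 32761/4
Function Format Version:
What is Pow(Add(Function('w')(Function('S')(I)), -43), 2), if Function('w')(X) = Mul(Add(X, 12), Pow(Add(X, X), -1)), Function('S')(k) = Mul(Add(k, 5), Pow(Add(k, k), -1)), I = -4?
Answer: Rational(32761, 4) ≈ 8190.3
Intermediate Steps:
Function('S')(k) = Mul(Rational(1, 2), Pow(k, -1), Add(5, k)) (Function('S')(k) = Mul(Add(5, k), Pow(Mul(2, k), -1)) = Mul(Add(5, k), Mul(Rational(1, 2), Pow(k, -1))) = Mul(Rational(1, 2), Pow(k, -1), Add(5, k)))
Function('w')(X) = Mul(Rational(1, 2), Pow(X, -1), Add(12, X)) (Function('w')(X) = Mul(Add(12, X), Pow(Mul(2, X), -1)) = Mul(Add(12, X), Mul(Rational(1, 2), Pow(X, -1))) = Mul(Rational(1, 2), Pow(X, -1), Add(12, X)))
Pow(Add(Function('w')(Function('S')(I)), -43), 2) = Pow(Add(Mul(Rational(1, 2), Pow(Mul(Rational(1, 2), Pow(-4, -1), Add(5, -4)), -1), Add(12, Mul(Rational(1, 2), Pow(-4, -1), Add(5, -4)))), -43), 2) = Pow(Add(Mul(Rational(1, 2), Pow(Mul(Rational(1, 2), Rational(-1, 4), 1), -1), Add(12, Mul(Rational(1, 2), Rational(-1, 4), 1))), -43), 2) = Pow(Add(Mul(Rational(1, 2), Pow(Rational(-1, 8), -1), Add(12, Rational(-1, 8))), -43), 2) = Pow(Add(Mul(Rational(1, 2), -8, Rational(95, 8)), -43), 2) = Pow(Add(Rational(-95, 2), -43), 2) = Pow(Rational(-181, 2), 2) = Rational(32761, 4)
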